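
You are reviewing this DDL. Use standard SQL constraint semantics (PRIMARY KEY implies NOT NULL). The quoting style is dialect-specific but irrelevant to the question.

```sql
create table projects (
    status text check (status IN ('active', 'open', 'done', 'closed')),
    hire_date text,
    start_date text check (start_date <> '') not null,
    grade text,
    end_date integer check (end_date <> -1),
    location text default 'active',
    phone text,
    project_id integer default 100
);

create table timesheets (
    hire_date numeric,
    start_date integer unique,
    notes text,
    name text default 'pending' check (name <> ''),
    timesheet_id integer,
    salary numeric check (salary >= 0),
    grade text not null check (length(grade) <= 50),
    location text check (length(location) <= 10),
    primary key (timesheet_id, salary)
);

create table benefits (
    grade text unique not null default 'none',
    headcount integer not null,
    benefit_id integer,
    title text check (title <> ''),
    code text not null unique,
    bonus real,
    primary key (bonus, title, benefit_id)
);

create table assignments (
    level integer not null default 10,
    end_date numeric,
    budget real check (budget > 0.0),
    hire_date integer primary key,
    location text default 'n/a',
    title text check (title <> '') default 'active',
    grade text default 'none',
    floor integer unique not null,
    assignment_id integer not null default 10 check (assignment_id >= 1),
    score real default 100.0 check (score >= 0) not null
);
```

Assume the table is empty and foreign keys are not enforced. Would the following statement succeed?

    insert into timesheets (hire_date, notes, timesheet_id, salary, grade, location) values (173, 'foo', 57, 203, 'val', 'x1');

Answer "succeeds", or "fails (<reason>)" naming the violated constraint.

NOT NULL columns: grade is supplied; salary is supplied; timesheet_id is supplied.
CHECK constraints: 203 satisfies (salary >= 0); 'val' satisfies (length(grade) <= 50); 'x1' satisfies (length(location) <= 10).
No constraint is violated.

succeeds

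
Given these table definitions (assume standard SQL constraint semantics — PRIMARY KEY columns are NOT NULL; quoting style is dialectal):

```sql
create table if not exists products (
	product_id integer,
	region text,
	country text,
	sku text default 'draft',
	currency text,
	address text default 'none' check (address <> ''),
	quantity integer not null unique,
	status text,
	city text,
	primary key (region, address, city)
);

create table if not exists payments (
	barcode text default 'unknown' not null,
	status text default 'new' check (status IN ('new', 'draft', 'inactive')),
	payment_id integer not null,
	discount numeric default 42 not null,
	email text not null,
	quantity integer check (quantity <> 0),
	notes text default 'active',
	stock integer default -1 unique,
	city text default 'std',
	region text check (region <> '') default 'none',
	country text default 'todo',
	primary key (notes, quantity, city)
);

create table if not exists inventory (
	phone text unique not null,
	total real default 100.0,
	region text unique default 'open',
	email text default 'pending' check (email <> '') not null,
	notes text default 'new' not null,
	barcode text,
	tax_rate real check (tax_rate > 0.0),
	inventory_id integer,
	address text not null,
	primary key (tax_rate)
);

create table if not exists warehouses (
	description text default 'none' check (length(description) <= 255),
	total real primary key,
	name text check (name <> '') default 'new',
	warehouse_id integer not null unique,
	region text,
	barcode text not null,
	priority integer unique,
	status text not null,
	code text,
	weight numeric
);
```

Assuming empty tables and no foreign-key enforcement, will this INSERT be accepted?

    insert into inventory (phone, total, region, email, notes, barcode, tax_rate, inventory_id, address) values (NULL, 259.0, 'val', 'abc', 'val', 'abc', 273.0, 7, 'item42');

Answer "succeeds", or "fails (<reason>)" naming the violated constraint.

fails (NOT NULL on phone)

phone is explicitly set to NULL, but phone is declared NOT NULL.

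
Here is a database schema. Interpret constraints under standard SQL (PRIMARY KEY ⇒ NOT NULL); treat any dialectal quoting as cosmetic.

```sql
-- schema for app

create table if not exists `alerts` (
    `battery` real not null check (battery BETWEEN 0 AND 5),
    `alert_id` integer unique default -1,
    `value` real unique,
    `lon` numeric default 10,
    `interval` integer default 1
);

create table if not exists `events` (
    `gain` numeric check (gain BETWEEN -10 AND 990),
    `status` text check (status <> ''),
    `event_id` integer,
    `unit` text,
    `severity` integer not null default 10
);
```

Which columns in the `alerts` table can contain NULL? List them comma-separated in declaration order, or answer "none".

alert_id, value, lon, interval

- battery: declared NOT NULL → not nullable.
- alert_id: UNIQUE does not imply NOT NULL → nullable.
- value: UNIQUE does not imply NOT NULL → nullable.
- lon: DEFAULT only fills an omitted column; an explicit NULL is still allowed → nullable.
- interval: DEFAULT only fills an omitted column; an explicit NULL is still allowed → nullable.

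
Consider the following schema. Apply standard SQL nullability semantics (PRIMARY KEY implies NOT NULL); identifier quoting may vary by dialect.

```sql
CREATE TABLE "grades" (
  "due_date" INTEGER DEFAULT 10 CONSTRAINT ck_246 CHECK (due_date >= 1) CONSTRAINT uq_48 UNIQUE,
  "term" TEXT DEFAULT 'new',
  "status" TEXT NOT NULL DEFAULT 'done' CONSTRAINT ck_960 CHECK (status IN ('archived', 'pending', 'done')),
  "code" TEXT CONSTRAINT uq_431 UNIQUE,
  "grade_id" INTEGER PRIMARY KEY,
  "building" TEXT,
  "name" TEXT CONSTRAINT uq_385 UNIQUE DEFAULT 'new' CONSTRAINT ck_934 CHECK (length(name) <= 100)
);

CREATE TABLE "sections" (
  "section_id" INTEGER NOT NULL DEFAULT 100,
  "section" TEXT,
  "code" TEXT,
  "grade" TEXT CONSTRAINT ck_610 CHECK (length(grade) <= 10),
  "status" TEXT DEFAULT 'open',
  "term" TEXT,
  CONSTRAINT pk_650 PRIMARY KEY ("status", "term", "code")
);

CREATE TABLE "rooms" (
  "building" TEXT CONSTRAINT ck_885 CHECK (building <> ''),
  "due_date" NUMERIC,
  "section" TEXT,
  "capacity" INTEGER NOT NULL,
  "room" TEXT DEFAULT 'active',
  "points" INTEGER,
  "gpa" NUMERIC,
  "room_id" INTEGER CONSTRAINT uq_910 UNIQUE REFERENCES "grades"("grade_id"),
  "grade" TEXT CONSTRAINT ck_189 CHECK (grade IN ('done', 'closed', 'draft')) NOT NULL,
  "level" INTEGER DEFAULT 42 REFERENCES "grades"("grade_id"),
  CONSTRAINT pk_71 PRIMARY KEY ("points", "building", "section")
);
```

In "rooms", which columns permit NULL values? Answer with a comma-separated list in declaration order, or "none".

due_date, room, gpa, room_id, level

- building: part of the PRIMARY KEY, which implies NOT NULL → not nullable.
- due_date: no NOT NULL constraint applies → nullable.
- section: part of the PRIMARY KEY, which implies NOT NULL → not nullable.
- capacity: declared NOT NULL → not nullable.
- room: DEFAULT only fills an omitted column; an explicit NULL is still allowed → nullable.
- points: part of the PRIMARY KEY, which implies NOT NULL → not nullable.
- gpa: no NOT NULL constraint applies → nullable.
- room_id: a foreign key column may be NULL unless separately constrained → nullable.
- grade: declared NOT NULL → not nullable.
- level: a foreign key column may be NULL unless separately constrained → nullable.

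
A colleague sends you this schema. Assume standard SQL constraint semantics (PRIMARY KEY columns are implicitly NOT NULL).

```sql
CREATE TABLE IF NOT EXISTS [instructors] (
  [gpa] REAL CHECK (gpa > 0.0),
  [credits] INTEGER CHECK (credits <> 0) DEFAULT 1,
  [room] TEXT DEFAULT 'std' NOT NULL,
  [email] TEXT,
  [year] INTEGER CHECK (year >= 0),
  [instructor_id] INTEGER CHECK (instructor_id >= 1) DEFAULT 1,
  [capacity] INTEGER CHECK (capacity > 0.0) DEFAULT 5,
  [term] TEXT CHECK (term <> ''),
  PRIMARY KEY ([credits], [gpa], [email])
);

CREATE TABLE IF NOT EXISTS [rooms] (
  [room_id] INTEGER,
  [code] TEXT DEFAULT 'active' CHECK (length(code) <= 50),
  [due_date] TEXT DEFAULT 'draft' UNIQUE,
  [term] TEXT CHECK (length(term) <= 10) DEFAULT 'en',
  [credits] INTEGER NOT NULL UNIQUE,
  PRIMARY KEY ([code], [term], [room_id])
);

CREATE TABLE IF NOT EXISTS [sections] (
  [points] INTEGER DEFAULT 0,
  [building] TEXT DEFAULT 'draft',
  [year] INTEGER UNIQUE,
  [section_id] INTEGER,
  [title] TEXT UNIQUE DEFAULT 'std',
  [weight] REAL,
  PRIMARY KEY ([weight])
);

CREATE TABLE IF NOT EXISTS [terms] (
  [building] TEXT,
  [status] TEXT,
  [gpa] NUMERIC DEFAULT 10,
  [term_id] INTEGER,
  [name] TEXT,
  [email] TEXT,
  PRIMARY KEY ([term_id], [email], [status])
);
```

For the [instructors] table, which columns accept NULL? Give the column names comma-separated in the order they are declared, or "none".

year, instructor_id, capacity, term

- gpa: part of the PRIMARY KEY, which implies NOT NULL → not nullable.
- credits: part of the PRIMARY KEY, which implies NOT NULL → not nullable.
- room: declared NOT NULL → not nullable.
- email: part of the PRIMARY KEY, which implies NOT NULL → not nullable.
- year: CHECK does not forbid NULL (a CHECK constraint passes when its expression is NULL) → nullable.
- instructor_id: CHECK does not forbid NULL (a CHECK constraint passes when its expression is NULL) → nullable.
- capacity: CHECK does not forbid NULL (a CHECK constraint passes when its expression is NULL) → nullable.
- term: CHECK does not forbid NULL (a CHECK constraint passes when its expression is NULL) → nullable.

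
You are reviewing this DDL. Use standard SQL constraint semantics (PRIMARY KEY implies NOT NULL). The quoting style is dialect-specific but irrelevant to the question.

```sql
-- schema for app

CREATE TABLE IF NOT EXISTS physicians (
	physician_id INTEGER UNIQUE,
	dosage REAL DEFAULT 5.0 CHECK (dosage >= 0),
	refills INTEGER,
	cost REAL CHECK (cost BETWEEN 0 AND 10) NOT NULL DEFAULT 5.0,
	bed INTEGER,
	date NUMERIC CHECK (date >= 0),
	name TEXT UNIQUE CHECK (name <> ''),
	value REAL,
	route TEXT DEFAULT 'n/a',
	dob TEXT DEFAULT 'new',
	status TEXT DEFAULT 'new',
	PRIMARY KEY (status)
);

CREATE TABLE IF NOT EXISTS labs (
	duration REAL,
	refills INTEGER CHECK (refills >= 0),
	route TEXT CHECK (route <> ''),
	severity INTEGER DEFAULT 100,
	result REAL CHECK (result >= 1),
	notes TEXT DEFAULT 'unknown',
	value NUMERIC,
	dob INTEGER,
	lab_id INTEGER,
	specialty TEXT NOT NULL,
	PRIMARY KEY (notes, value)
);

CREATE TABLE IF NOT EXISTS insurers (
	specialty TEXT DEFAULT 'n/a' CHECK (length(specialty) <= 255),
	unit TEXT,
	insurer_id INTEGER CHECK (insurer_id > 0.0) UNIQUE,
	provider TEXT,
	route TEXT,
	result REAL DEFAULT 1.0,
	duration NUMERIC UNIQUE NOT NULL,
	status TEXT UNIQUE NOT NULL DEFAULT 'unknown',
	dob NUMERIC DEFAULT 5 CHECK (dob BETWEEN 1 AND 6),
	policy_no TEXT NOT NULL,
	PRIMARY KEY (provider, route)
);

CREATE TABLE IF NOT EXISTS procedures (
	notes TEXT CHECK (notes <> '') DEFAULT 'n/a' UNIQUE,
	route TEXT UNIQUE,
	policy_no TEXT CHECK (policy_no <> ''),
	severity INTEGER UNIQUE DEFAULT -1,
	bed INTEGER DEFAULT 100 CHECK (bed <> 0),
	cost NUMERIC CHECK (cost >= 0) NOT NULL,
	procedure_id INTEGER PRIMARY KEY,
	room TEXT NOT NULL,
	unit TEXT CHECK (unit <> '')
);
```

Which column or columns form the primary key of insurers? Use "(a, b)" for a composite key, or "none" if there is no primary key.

(provider, route)

A table-level PRIMARY KEY clause names 2 columns: provider, route.
This is a composite key — the combination is unique, not each column individually.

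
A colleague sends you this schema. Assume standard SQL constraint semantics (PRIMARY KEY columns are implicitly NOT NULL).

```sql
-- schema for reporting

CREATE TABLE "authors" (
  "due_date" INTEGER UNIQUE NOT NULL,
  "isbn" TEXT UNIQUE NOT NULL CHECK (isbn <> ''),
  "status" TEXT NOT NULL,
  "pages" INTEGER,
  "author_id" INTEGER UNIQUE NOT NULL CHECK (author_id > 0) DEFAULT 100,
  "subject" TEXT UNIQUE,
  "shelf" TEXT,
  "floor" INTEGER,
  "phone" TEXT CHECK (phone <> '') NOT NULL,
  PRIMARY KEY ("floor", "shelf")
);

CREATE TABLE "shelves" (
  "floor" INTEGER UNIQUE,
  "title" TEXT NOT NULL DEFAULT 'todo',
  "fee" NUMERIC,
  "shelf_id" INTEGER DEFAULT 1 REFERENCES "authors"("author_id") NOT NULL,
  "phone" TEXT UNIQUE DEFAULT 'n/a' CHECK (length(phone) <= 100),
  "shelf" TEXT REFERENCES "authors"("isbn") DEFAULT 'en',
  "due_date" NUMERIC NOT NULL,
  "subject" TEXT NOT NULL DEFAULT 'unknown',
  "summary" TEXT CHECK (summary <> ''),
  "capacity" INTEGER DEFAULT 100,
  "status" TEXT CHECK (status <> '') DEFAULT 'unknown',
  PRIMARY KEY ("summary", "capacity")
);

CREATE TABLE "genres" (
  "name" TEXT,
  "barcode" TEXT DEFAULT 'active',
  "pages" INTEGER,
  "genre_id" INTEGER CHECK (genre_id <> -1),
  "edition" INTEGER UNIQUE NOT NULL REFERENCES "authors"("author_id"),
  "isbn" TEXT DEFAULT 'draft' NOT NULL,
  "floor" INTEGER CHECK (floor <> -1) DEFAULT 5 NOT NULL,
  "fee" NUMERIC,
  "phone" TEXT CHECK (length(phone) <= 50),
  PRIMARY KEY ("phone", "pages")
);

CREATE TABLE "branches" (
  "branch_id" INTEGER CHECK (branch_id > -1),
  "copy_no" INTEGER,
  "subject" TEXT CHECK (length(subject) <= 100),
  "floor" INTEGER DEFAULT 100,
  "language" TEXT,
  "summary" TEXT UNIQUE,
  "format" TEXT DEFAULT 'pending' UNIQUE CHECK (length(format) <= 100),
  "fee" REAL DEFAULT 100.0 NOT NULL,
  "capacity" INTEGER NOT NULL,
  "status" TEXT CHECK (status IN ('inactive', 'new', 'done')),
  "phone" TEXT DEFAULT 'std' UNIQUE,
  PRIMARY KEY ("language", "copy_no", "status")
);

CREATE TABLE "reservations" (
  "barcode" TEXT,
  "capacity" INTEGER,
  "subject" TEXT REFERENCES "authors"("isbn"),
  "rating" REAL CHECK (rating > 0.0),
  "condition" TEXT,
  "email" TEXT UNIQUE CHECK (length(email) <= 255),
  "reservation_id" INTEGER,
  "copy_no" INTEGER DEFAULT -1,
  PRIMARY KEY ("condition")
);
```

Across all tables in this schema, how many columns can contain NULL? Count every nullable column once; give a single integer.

24

authors: 2 nullable (pages, subject — PK (floor, shelf) and explicit NOT NULL columns excluded).
shelves: 5 nullable (floor, fee, phone, shelf, status — PK (summary, capacity) and explicit NOT NULL columns excluded).
genres: 4 nullable (name, barcode, genre_id, fee — PK (phone, pages) and explicit NOT NULL columns excluded).
branches: 6 nullable (branch_id, subject, floor, summary, format, phone — PK (language, copy_no, status) and explicit NOT NULL columns excluded).
reservations: 7 nullable (barcode, capacity, subject, rating, email, reservation_id, copy_no — PK (condition) and explicit NOT NULL columns excluded).
Total: 2 + 5 + 4 + 6 + 7 = 24.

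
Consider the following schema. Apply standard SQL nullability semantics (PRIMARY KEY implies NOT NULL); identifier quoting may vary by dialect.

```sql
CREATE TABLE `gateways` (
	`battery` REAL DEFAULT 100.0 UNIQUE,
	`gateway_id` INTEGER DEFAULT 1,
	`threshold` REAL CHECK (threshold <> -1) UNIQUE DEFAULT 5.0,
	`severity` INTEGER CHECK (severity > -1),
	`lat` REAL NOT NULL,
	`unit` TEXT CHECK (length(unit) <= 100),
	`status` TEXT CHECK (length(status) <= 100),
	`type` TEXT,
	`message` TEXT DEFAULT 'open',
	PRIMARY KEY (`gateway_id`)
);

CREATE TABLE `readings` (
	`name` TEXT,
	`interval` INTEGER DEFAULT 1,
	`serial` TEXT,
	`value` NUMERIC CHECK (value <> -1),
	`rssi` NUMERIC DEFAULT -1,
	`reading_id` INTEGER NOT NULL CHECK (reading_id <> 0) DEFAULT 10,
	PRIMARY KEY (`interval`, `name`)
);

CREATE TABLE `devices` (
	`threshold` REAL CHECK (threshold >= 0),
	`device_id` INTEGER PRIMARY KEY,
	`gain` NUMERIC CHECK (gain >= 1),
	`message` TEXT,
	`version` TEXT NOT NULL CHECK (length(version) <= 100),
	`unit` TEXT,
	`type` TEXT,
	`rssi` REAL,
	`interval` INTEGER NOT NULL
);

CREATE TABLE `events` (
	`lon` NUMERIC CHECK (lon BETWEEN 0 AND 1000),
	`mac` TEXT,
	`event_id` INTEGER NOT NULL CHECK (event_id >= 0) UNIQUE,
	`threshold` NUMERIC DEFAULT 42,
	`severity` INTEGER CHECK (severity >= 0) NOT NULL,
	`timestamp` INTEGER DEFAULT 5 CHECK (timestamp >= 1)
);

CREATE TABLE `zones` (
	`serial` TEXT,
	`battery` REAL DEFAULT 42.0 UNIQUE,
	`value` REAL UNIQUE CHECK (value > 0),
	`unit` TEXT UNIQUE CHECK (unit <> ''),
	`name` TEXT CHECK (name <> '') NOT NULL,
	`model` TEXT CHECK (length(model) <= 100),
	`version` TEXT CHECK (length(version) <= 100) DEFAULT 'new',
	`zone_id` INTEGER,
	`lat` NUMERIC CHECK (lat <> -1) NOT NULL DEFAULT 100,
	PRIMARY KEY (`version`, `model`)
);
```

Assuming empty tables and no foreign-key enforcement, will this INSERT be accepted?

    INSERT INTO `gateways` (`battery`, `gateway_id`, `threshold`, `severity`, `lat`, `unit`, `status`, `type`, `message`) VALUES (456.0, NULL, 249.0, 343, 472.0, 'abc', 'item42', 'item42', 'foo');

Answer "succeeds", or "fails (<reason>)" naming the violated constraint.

gateway_id is explicitly set to NULL, but gateway_id is part of the PRIMARY KEY (implied NOT NULL).

fails (NOT NULL on gateway_id)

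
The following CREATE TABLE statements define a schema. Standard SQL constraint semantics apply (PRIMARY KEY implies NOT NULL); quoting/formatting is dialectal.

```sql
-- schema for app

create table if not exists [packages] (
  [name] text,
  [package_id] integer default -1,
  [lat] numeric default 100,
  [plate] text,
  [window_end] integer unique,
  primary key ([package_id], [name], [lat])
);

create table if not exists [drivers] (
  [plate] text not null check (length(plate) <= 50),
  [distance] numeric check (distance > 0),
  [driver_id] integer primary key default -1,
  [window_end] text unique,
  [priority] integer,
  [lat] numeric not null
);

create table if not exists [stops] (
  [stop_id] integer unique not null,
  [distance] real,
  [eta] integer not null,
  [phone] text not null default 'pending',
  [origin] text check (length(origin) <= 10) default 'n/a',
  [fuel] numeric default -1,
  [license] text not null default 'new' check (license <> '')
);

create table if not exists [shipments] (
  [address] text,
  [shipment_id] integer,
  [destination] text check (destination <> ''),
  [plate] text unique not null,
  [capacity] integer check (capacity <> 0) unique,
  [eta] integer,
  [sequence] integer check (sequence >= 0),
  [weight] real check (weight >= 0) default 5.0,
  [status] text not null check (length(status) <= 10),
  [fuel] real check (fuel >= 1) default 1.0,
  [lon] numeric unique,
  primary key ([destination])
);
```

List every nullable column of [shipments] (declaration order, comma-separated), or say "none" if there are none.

address, shipment_id, capacity, eta, sequence, weight, fuel, lon

- address: no NOT NULL constraint applies → nullable.
- shipment_id: no NOT NULL constraint applies → nullable.
- destination: part of the PRIMARY KEY, which implies NOT NULL → not nullable.
- plate: declared NOT NULL → not nullable.
- capacity: CHECK does not forbid NULL (a CHECK constraint passes when its expression is NULL) → nullable.
- eta: no NOT NULL constraint applies → nullable.
- sequence: CHECK does not forbid NULL (a CHECK constraint passes when its expression is NULL) → nullable.
- weight: CHECK does not forbid NULL (a CHECK constraint passes when its expression is NULL) → nullable.
- status: declared NOT NULL → not nullable.
- fuel: CHECK does not forbid NULL (a CHECK constraint passes when its expression is NULL) → nullable.
- lon: UNIQUE does not imply NOT NULL → nullable.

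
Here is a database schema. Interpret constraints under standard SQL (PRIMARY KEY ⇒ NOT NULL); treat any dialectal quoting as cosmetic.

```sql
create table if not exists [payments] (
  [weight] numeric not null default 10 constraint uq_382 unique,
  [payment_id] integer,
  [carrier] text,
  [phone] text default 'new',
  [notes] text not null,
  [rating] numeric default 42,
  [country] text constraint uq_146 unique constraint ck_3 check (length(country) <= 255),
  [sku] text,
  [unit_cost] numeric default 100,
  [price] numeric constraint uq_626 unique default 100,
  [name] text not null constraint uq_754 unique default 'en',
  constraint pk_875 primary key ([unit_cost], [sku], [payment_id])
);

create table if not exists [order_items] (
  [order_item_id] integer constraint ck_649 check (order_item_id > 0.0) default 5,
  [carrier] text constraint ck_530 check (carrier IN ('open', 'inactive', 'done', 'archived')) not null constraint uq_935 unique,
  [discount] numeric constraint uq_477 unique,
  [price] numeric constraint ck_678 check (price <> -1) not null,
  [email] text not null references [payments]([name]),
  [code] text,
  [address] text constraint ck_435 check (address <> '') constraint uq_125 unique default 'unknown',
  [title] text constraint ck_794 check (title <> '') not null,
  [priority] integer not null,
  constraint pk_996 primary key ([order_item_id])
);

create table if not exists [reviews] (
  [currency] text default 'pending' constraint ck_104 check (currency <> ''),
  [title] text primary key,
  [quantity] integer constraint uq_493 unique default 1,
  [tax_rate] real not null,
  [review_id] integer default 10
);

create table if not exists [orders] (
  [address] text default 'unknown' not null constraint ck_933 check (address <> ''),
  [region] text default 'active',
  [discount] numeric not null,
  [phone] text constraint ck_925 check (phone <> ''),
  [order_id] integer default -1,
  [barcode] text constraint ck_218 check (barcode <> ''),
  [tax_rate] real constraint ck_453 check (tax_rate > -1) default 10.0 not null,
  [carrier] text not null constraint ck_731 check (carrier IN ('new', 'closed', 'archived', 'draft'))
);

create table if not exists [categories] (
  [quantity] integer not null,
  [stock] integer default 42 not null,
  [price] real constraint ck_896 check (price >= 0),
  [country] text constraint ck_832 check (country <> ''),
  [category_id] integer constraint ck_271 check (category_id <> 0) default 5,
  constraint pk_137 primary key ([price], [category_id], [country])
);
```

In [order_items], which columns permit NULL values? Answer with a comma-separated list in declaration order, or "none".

discount, code, address

- order_item_id: part of the PRIMARY KEY, which implies NOT NULL → not nullable.
- carrier: declared NOT NULL → not nullable.
- discount: UNIQUE does not imply NOT NULL → nullable.
- price: declared NOT NULL → not nullable.
- email: declared NOT NULL → not nullable.
- code: no NOT NULL constraint applies → nullable.
- address: CHECK does not forbid NULL (a CHECK constraint passes when its expression is NULL) → nullable.
- title: declared NOT NULL → not nullable.
- priority: declared NOT NULL → not nullable.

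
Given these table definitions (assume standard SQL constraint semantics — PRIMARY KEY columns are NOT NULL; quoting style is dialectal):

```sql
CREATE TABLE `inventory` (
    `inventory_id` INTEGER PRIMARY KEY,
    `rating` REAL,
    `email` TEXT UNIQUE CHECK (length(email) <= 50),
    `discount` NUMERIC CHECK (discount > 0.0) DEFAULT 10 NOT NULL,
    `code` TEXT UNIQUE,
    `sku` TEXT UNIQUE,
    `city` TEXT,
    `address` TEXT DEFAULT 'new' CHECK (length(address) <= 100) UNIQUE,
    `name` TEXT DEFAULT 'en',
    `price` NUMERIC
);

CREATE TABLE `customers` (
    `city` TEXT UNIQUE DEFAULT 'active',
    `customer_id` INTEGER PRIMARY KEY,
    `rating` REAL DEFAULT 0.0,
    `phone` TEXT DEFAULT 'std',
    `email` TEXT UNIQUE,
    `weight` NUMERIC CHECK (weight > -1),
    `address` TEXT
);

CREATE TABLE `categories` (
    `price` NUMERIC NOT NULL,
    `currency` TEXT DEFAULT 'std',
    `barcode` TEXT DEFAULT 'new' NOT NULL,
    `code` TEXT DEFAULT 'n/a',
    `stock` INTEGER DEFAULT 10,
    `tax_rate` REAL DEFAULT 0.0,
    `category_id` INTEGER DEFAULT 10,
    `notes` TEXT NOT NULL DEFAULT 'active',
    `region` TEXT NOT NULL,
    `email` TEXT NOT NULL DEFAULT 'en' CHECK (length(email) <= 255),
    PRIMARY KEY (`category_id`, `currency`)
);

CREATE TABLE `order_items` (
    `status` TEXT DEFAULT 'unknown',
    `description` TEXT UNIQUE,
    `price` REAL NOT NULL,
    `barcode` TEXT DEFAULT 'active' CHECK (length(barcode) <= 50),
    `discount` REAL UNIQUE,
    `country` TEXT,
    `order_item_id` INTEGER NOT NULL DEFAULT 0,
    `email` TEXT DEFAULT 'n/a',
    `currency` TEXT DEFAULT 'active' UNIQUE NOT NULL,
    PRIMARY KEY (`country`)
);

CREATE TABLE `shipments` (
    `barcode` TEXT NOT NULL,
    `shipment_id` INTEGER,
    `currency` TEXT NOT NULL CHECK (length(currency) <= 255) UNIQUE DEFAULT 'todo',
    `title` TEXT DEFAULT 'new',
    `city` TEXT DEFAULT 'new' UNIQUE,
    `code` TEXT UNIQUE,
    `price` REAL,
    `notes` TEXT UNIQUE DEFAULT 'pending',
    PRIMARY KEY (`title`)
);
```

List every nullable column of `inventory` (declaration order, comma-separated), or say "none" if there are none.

rating, email, code, sku, city, address, name, price

- inventory_id: part of the PRIMARY KEY, which implies NOT NULL → not nullable.
- rating: no NOT NULL constraint applies → nullable.
- email: CHECK does not forbid NULL (a CHECK constraint passes when its expression is NULL) → nullable.
- discount: declared NOT NULL → not nullable.
- code: UNIQUE does not imply NOT NULL → nullable.
- sku: UNIQUE does not imply NOT NULL → nullable.
- city: no NOT NULL constraint applies → nullable.
- address: CHECK does not forbid NULL (a CHECK constraint passes when its expression is NULL) → nullable.
- name: DEFAULT only fills an omitted column; an explicit NULL is still allowed → nullable.
- price: no NOT NULL constraint applies → nullable.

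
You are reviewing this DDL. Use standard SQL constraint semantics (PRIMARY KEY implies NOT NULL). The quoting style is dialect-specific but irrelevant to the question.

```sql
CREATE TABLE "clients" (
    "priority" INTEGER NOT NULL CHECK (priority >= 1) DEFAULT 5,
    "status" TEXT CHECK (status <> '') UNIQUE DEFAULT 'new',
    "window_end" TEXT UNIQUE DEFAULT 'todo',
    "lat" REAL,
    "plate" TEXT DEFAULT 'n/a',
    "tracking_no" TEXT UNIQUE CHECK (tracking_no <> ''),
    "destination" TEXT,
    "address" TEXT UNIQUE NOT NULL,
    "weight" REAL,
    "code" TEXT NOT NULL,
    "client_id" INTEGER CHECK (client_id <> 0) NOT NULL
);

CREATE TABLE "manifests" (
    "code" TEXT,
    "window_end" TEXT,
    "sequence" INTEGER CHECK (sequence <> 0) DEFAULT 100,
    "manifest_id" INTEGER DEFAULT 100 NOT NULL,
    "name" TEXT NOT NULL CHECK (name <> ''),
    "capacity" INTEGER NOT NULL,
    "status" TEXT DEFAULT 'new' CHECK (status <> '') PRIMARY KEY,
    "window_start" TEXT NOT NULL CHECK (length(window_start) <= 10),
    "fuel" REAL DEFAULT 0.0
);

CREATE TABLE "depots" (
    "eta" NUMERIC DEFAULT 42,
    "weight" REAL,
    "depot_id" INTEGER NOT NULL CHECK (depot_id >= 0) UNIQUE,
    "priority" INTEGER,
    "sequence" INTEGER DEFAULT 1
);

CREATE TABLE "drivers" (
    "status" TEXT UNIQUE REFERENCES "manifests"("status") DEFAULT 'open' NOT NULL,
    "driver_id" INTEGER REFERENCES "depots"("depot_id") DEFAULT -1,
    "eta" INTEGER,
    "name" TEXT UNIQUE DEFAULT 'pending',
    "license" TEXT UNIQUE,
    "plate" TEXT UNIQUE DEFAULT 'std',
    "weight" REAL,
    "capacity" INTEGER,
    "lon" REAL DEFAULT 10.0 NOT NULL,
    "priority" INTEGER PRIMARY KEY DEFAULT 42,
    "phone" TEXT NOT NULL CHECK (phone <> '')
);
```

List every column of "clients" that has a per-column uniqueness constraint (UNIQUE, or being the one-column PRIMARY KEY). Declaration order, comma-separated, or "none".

- priority: no UNIQUE or single-column PK constraint.
- status: declared UNIQUE → unique.
- window_end: declared UNIQUE → unique.
- lat: no UNIQUE or single-column PK constraint.
- plate: no UNIQUE or single-column PK constraint.
- tracking_no: declared UNIQUE → unique.
- destination: no UNIQUE or single-column PK constraint.
- address: declared UNIQUE → unique.
- weight: no UNIQUE or single-column PK constraint.
- code: no UNIQUE or single-column PK constraint.
- client_id: no UNIQUE or single-column PK constraint.

status, window_end, tracking_no, address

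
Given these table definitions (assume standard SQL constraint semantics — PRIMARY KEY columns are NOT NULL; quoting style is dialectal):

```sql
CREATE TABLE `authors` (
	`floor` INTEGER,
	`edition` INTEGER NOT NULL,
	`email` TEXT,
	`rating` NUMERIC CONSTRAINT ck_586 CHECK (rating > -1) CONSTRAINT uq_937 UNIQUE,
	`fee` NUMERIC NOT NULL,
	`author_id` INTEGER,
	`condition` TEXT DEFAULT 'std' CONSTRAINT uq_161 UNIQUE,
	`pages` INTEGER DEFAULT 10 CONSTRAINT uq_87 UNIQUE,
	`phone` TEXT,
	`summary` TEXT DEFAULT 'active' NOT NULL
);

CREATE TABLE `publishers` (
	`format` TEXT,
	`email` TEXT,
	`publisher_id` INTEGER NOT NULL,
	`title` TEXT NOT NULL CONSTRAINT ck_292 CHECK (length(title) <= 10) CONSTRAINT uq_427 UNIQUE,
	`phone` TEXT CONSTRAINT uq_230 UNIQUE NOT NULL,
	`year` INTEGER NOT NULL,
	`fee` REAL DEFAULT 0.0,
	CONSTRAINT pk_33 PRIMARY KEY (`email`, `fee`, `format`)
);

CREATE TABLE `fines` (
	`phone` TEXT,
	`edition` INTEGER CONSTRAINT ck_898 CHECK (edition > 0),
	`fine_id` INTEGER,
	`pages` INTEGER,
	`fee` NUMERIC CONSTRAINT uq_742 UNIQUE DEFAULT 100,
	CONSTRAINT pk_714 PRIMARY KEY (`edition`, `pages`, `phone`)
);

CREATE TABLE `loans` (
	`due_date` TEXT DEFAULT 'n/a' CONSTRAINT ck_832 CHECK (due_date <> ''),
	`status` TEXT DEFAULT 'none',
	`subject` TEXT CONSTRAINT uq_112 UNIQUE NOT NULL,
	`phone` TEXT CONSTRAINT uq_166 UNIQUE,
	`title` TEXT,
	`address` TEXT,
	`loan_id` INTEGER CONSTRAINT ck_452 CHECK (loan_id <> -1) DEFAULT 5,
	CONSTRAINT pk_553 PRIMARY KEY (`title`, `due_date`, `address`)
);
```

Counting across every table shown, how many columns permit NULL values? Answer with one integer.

authors: 7 nullable (floor, email, rating, author_id, condition, pages, phone — PK none and explicit NOT NULL columns excluded).
publishers: 0 nullable (none — PK (email, fee, format) and explicit NOT NULL columns excluded).
fines: 2 nullable (fine_id, fee — PK (edition, pages, phone) and explicit NOT NULL columns excluded).
loans: 3 nullable (status, phone, loan_id — PK (title, due_date, address) and explicit NOT NULL columns excluded).
Total: 7 + 0 + 2 + 3 = 12.

12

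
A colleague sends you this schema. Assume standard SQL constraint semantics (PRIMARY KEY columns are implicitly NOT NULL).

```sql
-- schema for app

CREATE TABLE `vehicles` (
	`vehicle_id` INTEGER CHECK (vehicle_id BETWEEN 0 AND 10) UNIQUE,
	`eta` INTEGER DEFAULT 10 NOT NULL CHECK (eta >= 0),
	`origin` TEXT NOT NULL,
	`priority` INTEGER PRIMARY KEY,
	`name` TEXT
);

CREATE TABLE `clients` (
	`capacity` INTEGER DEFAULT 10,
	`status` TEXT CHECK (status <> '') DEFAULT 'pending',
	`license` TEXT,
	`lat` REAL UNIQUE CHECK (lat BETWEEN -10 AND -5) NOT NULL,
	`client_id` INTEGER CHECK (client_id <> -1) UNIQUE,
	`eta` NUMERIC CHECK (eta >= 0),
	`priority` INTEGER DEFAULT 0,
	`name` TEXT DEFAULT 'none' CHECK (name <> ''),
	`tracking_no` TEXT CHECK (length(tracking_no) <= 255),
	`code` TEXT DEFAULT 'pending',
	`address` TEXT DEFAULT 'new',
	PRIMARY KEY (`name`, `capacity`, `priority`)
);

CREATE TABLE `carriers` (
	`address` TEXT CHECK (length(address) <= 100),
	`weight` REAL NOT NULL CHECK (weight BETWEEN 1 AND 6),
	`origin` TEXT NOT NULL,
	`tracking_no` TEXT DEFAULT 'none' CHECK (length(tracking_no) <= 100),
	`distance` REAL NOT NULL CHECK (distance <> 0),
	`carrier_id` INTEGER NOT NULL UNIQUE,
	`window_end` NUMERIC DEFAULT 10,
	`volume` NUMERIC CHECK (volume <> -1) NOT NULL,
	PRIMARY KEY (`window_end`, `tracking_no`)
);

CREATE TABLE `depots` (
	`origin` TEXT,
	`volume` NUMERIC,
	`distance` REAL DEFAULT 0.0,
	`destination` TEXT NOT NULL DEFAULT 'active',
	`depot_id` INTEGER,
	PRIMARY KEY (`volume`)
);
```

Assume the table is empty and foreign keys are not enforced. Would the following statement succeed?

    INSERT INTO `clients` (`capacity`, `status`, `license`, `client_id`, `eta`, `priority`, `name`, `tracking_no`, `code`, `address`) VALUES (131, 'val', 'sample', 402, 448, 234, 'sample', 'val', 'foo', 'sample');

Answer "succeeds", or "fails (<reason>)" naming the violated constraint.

fails (NOT NULL on lat)

lat is omitted from the column list and has no DEFAULT, so it would receive NULL.
But lat is declared NOT NULL.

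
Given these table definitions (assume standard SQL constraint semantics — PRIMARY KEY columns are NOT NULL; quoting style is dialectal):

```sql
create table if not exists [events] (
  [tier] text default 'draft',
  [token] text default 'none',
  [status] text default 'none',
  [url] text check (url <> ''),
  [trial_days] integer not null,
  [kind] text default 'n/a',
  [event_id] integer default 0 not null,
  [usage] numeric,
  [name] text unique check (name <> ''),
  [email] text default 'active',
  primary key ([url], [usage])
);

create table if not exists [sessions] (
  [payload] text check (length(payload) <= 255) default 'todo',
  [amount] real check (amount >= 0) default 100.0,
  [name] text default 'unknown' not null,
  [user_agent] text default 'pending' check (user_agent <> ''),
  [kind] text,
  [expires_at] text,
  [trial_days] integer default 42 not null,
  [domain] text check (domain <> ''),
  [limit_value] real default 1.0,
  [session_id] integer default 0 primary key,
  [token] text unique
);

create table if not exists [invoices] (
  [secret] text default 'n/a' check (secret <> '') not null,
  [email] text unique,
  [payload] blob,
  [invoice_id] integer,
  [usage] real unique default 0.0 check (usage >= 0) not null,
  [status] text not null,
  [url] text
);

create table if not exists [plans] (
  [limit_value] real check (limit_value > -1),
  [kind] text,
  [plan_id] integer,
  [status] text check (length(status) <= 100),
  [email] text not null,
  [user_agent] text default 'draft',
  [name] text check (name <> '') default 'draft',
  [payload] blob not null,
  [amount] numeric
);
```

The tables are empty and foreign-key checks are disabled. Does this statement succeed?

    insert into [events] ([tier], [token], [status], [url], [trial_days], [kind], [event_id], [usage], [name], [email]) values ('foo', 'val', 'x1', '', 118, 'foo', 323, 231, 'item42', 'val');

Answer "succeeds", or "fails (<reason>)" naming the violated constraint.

fails (CHECK on url)

The value '' for url violates CHECK (url <> '').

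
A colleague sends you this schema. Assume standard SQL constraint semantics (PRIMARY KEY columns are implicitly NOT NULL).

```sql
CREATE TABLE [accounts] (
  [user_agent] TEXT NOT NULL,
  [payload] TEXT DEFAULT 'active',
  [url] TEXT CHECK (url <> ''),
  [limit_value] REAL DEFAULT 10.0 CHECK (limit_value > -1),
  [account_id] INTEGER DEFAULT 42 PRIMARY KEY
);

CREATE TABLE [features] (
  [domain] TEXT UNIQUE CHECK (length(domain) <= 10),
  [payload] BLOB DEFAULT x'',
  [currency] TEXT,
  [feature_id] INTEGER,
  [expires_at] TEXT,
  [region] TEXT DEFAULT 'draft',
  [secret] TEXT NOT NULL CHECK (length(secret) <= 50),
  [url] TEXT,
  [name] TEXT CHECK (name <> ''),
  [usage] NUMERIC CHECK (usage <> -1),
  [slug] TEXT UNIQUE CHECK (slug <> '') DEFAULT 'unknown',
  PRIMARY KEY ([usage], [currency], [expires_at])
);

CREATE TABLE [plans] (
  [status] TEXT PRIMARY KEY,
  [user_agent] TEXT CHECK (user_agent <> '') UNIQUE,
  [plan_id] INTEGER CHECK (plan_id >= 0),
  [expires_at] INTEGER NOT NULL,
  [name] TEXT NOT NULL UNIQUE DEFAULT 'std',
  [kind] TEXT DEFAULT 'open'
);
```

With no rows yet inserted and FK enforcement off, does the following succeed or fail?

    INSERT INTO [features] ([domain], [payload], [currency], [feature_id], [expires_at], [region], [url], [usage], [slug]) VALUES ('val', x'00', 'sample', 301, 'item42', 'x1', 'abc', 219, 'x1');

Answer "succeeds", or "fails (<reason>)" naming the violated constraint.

secret is omitted from the column list and has no DEFAULT, so it would receive NULL.
But secret is declared NOT NULL.

fails (NOT NULL on secret)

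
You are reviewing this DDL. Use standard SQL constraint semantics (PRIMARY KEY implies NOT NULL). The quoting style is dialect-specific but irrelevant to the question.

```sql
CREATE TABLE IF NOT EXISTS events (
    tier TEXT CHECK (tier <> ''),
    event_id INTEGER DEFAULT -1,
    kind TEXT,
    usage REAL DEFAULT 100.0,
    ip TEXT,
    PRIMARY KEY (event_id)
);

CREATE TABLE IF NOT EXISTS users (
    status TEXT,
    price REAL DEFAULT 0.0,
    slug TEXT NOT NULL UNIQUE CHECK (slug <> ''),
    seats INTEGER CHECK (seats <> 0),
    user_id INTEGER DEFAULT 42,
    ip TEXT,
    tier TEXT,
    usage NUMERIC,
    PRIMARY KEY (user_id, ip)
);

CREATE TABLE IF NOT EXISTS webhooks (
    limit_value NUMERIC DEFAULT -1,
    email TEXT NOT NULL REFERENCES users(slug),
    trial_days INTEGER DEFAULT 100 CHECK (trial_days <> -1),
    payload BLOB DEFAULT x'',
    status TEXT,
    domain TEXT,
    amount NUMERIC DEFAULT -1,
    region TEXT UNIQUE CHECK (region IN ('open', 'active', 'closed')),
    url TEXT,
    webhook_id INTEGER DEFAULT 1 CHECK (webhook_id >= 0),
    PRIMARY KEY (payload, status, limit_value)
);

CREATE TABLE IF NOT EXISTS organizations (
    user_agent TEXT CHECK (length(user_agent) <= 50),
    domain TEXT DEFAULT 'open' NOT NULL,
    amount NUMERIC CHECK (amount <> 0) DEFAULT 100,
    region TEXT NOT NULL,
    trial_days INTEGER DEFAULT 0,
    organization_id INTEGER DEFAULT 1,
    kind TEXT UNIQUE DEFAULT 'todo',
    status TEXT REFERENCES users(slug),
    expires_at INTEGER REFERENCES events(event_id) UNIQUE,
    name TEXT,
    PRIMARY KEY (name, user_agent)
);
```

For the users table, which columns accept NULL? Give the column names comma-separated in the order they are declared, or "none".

status, price, seats, tier, usage

- status: no NOT NULL constraint applies → nullable.
- price: DEFAULT only fills an omitted column; an explicit NULL is still allowed → nullable.
- slug: declared NOT NULL → not nullable.
- seats: CHECK does not forbid NULL (a CHECK constraint passes when its expression is NULL) → nullable.
- user_id: part of the PRIMARY KEY, which implies NOT NULL → not nullable.
- ip: part of the PRIMARY KEY, which implies NOT NULL → not nullable.
- tier: no NOT NULL constraint applies → nullable.
- usage: no NOT NULL constraint applies → nullable.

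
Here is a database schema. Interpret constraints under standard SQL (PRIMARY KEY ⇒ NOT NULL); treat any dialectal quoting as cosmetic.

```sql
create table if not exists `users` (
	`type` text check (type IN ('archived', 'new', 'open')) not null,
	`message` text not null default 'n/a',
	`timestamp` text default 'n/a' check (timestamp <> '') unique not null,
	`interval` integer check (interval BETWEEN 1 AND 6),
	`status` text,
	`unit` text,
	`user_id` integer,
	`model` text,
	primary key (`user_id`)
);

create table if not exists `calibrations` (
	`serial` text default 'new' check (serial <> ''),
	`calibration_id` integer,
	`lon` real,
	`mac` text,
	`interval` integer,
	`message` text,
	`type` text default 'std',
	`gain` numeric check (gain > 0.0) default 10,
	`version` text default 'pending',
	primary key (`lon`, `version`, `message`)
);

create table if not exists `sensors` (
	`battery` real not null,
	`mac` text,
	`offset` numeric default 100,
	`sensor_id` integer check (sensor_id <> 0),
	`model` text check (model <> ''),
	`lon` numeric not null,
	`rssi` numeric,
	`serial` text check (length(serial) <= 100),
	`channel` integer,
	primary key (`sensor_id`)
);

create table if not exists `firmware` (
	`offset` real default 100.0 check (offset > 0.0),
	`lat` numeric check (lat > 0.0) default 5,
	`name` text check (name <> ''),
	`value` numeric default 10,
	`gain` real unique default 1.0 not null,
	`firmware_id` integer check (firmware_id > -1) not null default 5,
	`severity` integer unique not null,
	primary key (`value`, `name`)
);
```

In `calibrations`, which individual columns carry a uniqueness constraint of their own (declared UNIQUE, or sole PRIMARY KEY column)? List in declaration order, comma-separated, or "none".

none

- serial: no UNIQUE or single-column PK constraint.
- calibration_id: no UNIQUE or single-column PK constraint.
- lon: part of a composite PRIMARY KEY — only the tuple is unique, not this column on its own.
- mac: no UNIQUE or single-column PK constraint.
- interval: no UNIQUE or single-column PK constraint.
- message: part of a composite PRIMARY KEY — only the tuple is unique, not this column on its own.
- type: no UNIQUE or single-column PK constraint.
- gain: no UNIQUE or single-column PK constraint.
- version: part of a composite PRIMARY KEY — only the tuple is unique, not this column on its own.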